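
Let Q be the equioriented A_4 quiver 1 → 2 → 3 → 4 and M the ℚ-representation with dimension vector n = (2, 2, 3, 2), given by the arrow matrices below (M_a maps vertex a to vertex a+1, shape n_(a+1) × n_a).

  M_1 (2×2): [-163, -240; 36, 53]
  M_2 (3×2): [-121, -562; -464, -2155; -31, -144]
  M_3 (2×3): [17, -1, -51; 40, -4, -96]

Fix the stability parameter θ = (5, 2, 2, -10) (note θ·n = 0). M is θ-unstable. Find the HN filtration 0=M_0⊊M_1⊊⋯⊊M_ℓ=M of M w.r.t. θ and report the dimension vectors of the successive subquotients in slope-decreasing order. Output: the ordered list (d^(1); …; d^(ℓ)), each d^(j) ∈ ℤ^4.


Interval decomposition of M: I[1,4]^2, I[3,3].
HN type (ℓ=2): μ^(1)=2; μ^(2)=-1/4

((0, 0, 1, 0); (2, 2, 2, 2))


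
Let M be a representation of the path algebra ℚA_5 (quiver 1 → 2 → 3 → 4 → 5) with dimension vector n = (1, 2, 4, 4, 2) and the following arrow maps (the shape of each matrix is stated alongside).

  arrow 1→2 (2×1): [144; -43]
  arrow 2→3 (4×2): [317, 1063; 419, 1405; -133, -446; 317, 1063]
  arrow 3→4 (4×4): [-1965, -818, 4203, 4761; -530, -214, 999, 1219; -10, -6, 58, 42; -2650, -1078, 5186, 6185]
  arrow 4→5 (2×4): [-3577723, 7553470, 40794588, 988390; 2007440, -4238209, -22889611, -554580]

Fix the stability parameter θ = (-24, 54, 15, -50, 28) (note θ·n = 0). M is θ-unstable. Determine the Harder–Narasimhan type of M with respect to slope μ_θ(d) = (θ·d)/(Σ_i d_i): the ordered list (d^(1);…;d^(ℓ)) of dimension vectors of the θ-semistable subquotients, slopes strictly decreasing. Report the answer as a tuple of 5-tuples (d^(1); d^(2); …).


Barcode: M ≅ I[1,5], I[2,5], I[3,4]^2. HN layers by μ_θ (4 steps, strictly decreasing):
  μ^(1)=28; μ^(2)=19/3; μ^(3)=-35/2; μ^(4)=-24

((0, 0, 0, 0, 2); (0, 2, 2, 2, 0); (0, 0, 2, 2, 0); (1, 0, 0, 0, 0))


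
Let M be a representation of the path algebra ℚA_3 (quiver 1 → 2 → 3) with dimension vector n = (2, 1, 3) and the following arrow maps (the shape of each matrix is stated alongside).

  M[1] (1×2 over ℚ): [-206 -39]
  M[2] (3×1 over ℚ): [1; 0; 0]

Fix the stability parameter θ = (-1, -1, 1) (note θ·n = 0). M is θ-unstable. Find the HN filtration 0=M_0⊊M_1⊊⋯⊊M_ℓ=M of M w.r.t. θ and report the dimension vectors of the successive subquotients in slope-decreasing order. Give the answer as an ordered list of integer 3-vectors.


Via rank(M_{q-1}∘⋯∘M_p): M ≅ I[1,1], I[1,3], I[3,3]^2.
μ_θ-semistable layers: μ^(1)=1; μ^(2)=-1

((0, 0, 3); (2, 1, 0))


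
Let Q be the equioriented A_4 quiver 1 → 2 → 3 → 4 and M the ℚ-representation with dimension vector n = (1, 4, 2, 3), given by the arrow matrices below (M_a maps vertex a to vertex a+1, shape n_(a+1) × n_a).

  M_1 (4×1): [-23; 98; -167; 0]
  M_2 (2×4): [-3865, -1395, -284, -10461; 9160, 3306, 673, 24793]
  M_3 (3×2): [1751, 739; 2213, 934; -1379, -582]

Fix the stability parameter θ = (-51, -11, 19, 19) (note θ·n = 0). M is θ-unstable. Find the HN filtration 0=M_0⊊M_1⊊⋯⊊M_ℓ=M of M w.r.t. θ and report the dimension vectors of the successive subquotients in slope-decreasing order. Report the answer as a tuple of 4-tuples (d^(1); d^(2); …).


Barcode: M ≅ I[1,4], I[2,2]^2, I[2,4], I[4,4]. HN layers by μ_θ (3 steps, strictly decreasing):
  μ^(1)=19; μ^(2)=-11; μ^(3)=-51

((0, 0, 2, 3); (0, 4, 0, 0); (1, 0, 0, 0))


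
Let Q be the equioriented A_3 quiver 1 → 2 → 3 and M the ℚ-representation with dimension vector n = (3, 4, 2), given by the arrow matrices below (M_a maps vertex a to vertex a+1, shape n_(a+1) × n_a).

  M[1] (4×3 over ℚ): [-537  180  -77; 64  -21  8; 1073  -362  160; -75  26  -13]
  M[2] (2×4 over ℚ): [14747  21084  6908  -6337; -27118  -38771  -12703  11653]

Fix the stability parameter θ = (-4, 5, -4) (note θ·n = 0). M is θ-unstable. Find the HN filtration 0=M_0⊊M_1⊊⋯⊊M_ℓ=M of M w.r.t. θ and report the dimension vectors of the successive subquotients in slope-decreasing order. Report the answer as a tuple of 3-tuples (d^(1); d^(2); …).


Interval decomposition of M: I[1,2], I[1,3]^2, I[2,2].
HN type (ℓ=3): μ^(1)=5; μ^(2)=1/2; μ^(3)=-4

((0, 2, 0); (0, 2, 2); (3, 0, 0))


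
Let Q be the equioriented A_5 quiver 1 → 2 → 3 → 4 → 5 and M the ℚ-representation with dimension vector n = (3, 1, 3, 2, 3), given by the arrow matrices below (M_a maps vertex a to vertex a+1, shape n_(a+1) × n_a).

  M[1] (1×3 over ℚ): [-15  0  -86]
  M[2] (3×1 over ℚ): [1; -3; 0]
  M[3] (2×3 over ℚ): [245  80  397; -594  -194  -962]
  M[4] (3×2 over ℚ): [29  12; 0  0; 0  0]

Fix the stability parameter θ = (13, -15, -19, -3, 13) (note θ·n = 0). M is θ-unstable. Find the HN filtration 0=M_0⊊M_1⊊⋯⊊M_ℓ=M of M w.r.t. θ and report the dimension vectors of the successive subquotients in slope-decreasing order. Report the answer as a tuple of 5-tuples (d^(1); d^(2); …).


Via rank(M_{q-1}∘⋯∘M_p): M ≅ I[1,1]^2, I[1,5], I[3,3], I[3,4], I[5,5]^2.
μ_θ-semistable layers: μ^(1)=13; μ^(2)=-3; μ^(3)=-7; μ^(4)=-19

((2, 0, 0, 0, 3); (0, 0, 0, 2, 0); (1, 1, 1, 0, 0); (0, 0, 2, 0, 0))


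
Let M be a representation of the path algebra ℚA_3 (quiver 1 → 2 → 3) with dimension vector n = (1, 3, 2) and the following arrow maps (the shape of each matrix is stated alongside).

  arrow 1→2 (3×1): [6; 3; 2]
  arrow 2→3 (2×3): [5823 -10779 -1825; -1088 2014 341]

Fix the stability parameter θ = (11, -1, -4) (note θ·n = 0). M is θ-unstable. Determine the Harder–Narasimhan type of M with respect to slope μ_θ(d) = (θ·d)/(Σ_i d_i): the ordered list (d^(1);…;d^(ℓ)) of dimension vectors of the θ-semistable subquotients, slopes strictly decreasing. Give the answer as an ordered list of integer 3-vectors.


Via rank(M_{q-1}∘⋯∘M_p): M ≅ I[1,3], I[2,2], I[2,3].
μ_θ-semistable layers: μ^(1)=2; μ^(2)=-1; μ^(3)=-5/2

((1, 1, 1); (0, 1, 0); (0, 1, 1))


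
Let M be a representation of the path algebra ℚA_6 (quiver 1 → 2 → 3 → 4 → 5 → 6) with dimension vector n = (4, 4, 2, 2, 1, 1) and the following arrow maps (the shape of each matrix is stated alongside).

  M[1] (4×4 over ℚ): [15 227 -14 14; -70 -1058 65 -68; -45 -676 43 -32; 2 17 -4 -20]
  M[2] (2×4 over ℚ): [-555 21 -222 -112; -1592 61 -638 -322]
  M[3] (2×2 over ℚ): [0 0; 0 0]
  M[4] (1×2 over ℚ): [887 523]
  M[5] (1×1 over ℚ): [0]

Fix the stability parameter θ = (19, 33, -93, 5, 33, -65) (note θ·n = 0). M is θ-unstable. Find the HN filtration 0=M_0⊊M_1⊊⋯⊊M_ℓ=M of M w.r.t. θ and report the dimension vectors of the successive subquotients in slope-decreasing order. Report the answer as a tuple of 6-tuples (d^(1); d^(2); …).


Barcode: M ≅ I[1,2]^2, I[1,3]^2, I[4,4], I[4,5], I[6,6]. HN layers by μ_θ (5 steps, strictly decreasing):
  μ^(1)=33; μ^(2)=19; μ^(3)=5; μ^(4)=-41/3; μ^(5)=-65

((0, 2, 0, 0, 1, 0); (2, 0, 0, 0, 0, 0); (0, 0, 0, 2, 0, 0); (2, 2, 2, 0, 0, 0); (0, 0, 0, 0, 0, 1))


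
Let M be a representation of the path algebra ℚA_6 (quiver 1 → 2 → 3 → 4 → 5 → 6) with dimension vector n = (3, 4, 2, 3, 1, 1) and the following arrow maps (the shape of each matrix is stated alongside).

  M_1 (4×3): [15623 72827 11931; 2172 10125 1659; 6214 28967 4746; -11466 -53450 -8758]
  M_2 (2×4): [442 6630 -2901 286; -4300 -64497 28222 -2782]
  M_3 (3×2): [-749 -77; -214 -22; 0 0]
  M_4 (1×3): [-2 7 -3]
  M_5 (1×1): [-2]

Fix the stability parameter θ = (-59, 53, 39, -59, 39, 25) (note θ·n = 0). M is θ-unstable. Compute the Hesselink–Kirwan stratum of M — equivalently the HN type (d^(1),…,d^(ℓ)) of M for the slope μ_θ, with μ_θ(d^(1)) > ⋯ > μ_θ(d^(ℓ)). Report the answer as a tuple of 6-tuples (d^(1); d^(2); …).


Via rank(M_{q-1}∘⋯∘M_p): M ≅ I[1,2], I[1,3], I[1,4], I[2,2], I[4,4], I[4,6].
μ_θ-semistable layers: μ^(1)=53; μ^(2)=46; μ^(3)=32; μ^(4)=11; μ^(5)=-59

((0, 2, 0, 0, 0, 0); (0, 1, 1, 0, 0, 0); (0, 0, 0, 0, 1, 1); (0, 1, 1, 1, 0, 0); (3, 0, 0, 2, 0, 0))


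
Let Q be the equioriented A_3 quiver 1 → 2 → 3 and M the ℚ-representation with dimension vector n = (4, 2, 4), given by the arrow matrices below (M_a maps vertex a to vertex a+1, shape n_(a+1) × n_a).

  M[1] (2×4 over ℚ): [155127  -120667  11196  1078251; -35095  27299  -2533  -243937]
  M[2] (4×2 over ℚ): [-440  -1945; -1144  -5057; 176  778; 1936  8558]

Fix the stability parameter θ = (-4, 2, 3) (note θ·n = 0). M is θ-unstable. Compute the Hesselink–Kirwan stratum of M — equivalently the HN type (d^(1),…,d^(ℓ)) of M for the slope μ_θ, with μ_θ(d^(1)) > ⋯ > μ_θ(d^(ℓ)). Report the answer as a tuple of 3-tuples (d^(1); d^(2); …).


Interval decomposition of M: I[1,1]^2, I[1,2], I[1,3], I[3,3]^3.
HN type (ℓ=3): μ^(1)=3; μ^(2)=2; μ^(3)=-4

((0, 0, 4); (0, 2, 0); (4, 0, 0))


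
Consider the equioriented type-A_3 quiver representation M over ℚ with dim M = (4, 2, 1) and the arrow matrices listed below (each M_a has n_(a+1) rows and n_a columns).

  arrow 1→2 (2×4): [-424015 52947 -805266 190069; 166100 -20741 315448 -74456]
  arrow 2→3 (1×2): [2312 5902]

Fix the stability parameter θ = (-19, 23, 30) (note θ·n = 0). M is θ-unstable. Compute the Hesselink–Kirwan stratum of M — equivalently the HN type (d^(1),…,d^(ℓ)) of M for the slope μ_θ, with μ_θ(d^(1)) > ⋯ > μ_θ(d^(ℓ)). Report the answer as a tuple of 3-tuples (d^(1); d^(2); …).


Via rank(M_{q-1}∘⋯∘M_p): M ≅ I[1,1]^2, I[1,2], I[1,3].
μ_θ-semistable layers: μ^(1)=30; μ^(2)=23; μ^(3)=-19

((0, 0, 1); (0, 2, 0); (4, 0, 0))


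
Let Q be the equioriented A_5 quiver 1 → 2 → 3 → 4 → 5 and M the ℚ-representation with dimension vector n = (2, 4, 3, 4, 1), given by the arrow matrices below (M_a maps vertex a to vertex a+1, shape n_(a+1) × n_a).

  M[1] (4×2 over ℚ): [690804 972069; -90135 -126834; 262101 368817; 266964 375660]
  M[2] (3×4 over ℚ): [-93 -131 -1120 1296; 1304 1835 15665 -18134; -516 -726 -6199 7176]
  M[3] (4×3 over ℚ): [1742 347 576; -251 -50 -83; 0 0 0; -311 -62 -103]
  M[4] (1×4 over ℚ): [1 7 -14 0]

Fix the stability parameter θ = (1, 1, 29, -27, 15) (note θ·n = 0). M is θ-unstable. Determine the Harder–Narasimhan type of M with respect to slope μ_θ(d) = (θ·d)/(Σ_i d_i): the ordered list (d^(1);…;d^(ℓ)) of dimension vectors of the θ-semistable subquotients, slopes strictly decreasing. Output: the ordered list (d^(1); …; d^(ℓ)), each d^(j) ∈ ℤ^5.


Barcode: M ≅ I[1,3], I[1,5], I[2,2], I[2,4], I[4,4]^2. HN layers by μ_θ (4 steps, strictly decreasing):
  μ^(1)=29; μ^(2)=15; μ^(3)=1; μ^(4)=-27

((0, 0, 1, 0, 0); (0, 0, 0, 0, 1); (2, 4, 2, 2, 0); (0, 0, 0, 2, 0))


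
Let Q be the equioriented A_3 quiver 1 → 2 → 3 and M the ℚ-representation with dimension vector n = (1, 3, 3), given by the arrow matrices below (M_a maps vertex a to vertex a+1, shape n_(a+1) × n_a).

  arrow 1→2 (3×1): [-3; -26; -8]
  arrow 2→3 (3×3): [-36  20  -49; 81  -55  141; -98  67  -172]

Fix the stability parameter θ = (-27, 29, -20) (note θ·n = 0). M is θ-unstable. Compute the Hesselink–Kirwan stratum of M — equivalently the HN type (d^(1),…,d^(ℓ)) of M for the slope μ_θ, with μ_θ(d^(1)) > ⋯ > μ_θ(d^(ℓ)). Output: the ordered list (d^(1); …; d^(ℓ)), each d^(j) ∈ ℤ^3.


Barcode: M ≅ I[1,3], I[2,3]^2. HN layers by μ_θ (2 steps, strictly decreasing):
  μ^(1)=9/2; μ^(2)=-27

((0, 3, 3); (1, 0, 0))


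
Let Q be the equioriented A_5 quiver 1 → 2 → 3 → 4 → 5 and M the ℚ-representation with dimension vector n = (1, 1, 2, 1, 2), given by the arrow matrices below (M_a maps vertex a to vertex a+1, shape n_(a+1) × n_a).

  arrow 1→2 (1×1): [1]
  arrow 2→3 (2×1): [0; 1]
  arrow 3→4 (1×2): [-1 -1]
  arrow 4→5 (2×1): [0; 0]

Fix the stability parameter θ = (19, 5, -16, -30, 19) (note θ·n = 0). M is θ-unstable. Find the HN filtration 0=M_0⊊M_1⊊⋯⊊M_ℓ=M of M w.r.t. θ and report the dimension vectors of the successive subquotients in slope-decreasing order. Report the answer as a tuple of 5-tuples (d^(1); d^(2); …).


Interval decomposition of M: I[1,4], I[3,3], I[5,5]^2.
HN type (ℓ=3): μ^(1)=19; μ^(2)=-11/2; μ^(3)=-16

((0, 0, 0, 0, 2); (1, 1, 1, 1, 0); (0, 0, 1, 0, 0))


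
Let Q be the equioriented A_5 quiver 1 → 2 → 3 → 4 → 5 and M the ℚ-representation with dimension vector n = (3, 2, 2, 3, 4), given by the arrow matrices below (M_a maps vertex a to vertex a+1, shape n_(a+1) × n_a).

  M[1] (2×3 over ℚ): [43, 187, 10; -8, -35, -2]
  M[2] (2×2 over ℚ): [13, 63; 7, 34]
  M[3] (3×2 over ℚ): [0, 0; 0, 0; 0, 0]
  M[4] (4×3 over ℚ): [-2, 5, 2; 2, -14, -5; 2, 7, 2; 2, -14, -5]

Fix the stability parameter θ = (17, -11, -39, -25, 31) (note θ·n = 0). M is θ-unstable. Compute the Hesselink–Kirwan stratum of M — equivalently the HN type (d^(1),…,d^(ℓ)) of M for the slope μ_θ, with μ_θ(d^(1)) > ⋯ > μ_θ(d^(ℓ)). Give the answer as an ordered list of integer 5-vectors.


Barcode: M ≅ I[1,1], I[1,3]^2, I[4,4], I[4,5]^2, I[5,5]^2. HN layers by μ_θ (4 steps, strictly decreasing):
  μ^(1)=31; μ^(2)=17; μ^(3)=-11; μ^(4)=-25

((0, 0, 0, 0, 4); (1, 0, 0, 0, 0); (2, 2, 2, 0, 0); (0, 0, 0, 3, 0))


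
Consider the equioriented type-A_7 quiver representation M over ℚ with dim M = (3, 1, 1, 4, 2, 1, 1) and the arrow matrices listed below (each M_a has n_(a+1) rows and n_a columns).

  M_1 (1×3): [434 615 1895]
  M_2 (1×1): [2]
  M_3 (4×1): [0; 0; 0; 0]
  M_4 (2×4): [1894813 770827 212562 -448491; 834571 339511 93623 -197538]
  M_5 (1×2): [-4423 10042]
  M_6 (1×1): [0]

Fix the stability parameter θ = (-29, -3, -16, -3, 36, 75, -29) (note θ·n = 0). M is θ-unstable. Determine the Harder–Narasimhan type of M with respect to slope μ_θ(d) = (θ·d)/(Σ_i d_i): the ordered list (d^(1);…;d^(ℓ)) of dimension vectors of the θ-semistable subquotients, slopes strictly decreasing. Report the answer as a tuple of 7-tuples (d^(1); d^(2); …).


Barcode: M ≅ I[1,1]^2, I[1,3], I[4,4]^2, I[4,5], I[4,6], I[7,7]. HN layers by μ_θ (5 steps, strictly decreasing):
  μ^(1)=75; μ^(2)=36; μ^(3)=-3; μ^(4)=-19/2; μ^(5)=-29

((0, 0, 0, 0, 0, 1, 0); (0, 0, 0, 0, 2, 0, 0); (0, 0, 0, 4, 0, 0, 0); (0, 1, 1, 0, 0, 0, 0); (3, 0, 0, 0, 0, 0, 1))


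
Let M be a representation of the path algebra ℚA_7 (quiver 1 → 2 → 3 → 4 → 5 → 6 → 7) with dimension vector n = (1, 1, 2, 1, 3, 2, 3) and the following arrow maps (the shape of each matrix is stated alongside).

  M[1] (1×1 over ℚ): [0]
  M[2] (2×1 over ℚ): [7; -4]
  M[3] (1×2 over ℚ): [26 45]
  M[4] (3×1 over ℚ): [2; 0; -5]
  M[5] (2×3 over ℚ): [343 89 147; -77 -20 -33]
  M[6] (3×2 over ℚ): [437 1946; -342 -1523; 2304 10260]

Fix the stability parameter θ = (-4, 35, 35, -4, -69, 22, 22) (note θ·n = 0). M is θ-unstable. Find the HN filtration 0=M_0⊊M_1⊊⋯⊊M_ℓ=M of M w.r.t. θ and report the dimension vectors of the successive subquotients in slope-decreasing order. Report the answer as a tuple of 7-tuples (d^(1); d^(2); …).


Via rank(M_{q-1}∘⋯∘M_p): M ≅ I[1,1], I[2,7], I[3,3], I[5,5], I[5,7], I[7,7].
μ_θ-semistable layers: μ^(1)=35; μ^(2)=22; μ^(3)=-3/4; μ^(4)=-4; μ^(5)=-69

((0, 0, 1, 0, 0, 0, 0); (0, 0, 0, 0, 0, 2, 3); (0, 1, 1, 1, 1, 0, 0); (1, 0, 0, 0, 0, 0, 0); (0, 0, 0, 0, 2, 0, 0))


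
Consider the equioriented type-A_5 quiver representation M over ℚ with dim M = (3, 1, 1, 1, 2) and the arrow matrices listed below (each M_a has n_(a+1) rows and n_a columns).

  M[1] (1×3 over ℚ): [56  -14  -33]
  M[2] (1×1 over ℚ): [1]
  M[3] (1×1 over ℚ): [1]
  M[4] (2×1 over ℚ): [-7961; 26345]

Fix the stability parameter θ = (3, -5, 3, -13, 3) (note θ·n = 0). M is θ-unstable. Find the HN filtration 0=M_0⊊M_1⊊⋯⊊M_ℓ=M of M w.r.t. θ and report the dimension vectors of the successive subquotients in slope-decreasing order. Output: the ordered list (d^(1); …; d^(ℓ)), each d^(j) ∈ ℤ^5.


Via rank(M_{q-1}∘⋯∘M_p): M ≅ I[1,1]^2, I[1,5], I[5,5].
μ_θ-semistable layers: μ^(1)=3; μ^(2)=-3

((2, 0, 0, 0, 2); (1, 1, 1, 1, 0))


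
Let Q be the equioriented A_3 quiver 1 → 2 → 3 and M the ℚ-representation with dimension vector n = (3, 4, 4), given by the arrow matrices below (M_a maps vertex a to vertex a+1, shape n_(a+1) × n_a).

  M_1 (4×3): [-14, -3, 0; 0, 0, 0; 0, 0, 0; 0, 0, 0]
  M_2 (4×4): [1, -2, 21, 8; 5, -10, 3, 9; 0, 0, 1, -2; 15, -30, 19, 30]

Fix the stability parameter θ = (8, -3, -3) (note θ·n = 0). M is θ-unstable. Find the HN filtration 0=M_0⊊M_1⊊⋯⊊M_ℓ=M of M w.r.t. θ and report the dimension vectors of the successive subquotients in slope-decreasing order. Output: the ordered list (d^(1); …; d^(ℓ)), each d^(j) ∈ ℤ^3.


Barcode: M ≅ I[1,1]^2, I[1,3], I[2,2], I[2,3]^2, I[3,3]. HN layers by μ_θ (3 steps, strictly decreasing):
  μ^(1)=8; μ^(2)=2/3; μ^(3)=-3

((2, 0, 0); (1, 1, 1); (0, 3, 3))


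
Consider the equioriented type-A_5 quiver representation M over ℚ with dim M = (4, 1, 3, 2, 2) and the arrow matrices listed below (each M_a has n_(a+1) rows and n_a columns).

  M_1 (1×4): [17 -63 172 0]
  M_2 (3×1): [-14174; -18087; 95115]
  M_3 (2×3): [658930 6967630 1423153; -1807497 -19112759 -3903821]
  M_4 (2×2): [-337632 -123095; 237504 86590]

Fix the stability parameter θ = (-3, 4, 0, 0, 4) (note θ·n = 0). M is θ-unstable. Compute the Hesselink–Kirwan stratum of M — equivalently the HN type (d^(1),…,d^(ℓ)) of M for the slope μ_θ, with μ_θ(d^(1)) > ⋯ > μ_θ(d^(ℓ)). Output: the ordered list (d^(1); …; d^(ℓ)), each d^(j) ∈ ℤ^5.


Interval decomposition of M: I[1,1]^3, I[1,4], I[3,3], I[3,5], I[5,5].
HN type (ℓ=4): μ^(1)=4; μ^(2)=4/3; μ^(3)=0; μ^(4)=-3

((0, 0, 0, 0, 2); (0, 1, 1, 1, 0); (0, 0, 2, 1, 0); (4, 0, 0, 0, 0))


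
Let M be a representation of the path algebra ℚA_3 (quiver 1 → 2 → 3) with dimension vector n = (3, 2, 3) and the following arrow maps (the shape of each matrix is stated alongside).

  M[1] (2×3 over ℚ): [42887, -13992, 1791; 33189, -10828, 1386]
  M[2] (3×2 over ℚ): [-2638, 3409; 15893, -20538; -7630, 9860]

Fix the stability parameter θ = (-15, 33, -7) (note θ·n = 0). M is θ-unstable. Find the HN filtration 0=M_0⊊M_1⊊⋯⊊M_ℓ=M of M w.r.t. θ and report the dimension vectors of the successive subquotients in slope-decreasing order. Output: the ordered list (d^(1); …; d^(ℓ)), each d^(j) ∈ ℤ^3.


Barcode: M ≅ I[1,1], I[1,3]^2, I[3,3]. HN layers by μ_θ (3 steps, strictly decreasing):
  μ^(1)=13; μ^(2)=-7; μ^(3)=-15

((0, 2, 2); (0, 0, 1); (3, 0, 0))


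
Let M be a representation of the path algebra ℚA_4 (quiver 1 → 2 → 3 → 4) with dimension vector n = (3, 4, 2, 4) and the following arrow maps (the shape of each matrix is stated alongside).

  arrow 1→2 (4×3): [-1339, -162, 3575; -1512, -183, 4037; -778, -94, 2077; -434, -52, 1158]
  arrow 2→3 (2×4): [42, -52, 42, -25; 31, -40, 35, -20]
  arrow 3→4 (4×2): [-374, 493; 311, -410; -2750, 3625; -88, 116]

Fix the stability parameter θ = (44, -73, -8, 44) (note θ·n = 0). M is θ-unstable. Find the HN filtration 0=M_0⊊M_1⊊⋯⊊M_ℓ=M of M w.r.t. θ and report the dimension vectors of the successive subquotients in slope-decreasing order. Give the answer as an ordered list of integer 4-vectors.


Via rank(M_{q-1}∘⋯∘M_p): M ≅ I[1,2], I[1,4]^2, I[2,2], I[4,4]^2.
μ_θ-semistable layers: μ^(1)=44; μ^(2)=-8; μ^(3)=-29/2; μ^(4)=-73

((0, 0, 0, 4); (0, 0, 2, 0); (3, 3, 0, 0); (0, 1, 0, 0))


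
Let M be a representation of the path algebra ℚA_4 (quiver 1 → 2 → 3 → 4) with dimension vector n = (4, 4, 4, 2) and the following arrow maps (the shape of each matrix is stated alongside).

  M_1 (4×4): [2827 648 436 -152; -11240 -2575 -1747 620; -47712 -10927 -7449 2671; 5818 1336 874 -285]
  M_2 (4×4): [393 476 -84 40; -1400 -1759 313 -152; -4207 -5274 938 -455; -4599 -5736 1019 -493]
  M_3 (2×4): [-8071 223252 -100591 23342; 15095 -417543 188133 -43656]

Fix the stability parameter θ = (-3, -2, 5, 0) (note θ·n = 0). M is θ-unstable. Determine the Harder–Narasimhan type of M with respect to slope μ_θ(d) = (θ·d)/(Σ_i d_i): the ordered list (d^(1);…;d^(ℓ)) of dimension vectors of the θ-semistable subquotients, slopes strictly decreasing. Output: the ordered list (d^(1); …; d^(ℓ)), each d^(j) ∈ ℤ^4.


Barcode: M ≅ I[1,3]^2, I[1,4]^2. HN layers by μ_θ (4 steps, strictly decreasing):
  μ^(1)=5; μ^(2)=5/2; μ^(3)=-2; μ^(4)=-3

((0, 0, 2, 0); (0, 0, 2, 2); (0, 4, 0, 0); (4, 0, 0, 0))


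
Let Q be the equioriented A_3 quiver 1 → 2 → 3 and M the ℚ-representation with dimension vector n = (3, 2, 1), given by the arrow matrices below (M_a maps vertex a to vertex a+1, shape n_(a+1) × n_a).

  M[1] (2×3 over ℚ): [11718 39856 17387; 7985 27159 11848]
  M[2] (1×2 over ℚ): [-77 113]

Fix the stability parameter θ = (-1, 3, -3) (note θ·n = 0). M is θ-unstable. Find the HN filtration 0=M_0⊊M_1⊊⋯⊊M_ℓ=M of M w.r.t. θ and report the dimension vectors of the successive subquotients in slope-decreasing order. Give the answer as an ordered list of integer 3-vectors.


Via rank(M_{q-1}∘⋯∘M_p): M ≅ I[1,1], I[1,2], I[1,3].
μ_θ-semistable layers: μ^(1)=3; μ^(2)=0; μ^(3)=-1

((0, 1, 0); (0, 1, 1); (3, 0, 0))


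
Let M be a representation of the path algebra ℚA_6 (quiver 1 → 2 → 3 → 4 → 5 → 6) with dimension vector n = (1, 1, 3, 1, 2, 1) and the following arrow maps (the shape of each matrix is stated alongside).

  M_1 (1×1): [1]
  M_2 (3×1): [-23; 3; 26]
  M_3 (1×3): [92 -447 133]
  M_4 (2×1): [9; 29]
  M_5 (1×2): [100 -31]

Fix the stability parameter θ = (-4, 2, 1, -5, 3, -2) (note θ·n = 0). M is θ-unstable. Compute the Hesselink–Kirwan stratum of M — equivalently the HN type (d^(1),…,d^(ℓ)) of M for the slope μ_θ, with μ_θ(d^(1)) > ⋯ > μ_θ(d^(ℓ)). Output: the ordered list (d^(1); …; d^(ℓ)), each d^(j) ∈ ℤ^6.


Barcode: M ≅ I[1,6], I[3,3]^2, I[5,5]. HN layers by μ_θ (5 steps, strictly decreasing):
  μ^(1)=3; μ^(2)=1; μ^(3)=1/2; μ^(4)=-2/3; μ^(5)=-4

((0, 0, 0, 0, 1, 0); (0, 0, 2, 0, 0, 0); (0, 0, 0, 0, 1, 1); (0, 1, 1, 1, 0, 0); (1, 0, 0, 0, 0, 0))


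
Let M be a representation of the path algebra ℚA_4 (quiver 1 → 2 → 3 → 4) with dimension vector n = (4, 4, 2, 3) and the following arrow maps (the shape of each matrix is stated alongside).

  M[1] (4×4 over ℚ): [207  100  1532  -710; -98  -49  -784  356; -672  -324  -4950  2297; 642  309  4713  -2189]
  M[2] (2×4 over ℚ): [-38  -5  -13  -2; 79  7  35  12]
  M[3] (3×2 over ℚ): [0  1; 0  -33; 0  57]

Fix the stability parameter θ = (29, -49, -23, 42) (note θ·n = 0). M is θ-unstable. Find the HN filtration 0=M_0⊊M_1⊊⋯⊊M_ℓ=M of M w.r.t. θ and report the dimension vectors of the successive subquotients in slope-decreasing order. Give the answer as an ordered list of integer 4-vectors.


Via rank(M_{q-1}∘⋯∘M_p): M ≅ I[1,2]^2, I[1,3], I[1,4], I[4,4]^2.
μ_θ-semistable layers: μ^(1)=42; μ^(2)=-10; μ^(3)=-43/3

((0, 0, 0, 3); (2, 2, 0, 0); (2, 2, 2, 0))


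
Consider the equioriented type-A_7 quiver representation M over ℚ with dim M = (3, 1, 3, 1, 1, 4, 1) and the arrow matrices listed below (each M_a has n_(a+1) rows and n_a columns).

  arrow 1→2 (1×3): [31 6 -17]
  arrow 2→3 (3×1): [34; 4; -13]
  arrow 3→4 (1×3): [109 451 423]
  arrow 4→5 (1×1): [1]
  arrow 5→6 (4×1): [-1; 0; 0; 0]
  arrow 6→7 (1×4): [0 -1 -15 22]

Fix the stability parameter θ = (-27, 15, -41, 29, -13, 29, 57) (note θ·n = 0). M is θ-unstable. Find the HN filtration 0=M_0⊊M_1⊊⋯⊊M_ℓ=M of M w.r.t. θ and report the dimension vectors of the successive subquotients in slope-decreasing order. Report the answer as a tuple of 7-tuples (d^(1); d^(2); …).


Barcode: M ≅ I[1,1]^2, I[1,6], I[3,3]^2, I[6,6]^2, I[6,7]. HN layers by μ_θ (6 steps, strictly decreasing):
  μ^(1)=57; μ^(2)=29; μ^(3)=8; μ^(4)=-13; μ^(5)=-27; μ^(6)=-41

((0, 0, 0, 0, 0, 0, 1); (0, 0, 0, 0, 0, 4, 0); (0, 0, 0, 1, 1, 0, 0); (0, 1, 1, 0, 0, 0, 0); (3, 0, 0, 0, 0, 0, 0); (0, 0, 2, 0, 0, 0, 0))


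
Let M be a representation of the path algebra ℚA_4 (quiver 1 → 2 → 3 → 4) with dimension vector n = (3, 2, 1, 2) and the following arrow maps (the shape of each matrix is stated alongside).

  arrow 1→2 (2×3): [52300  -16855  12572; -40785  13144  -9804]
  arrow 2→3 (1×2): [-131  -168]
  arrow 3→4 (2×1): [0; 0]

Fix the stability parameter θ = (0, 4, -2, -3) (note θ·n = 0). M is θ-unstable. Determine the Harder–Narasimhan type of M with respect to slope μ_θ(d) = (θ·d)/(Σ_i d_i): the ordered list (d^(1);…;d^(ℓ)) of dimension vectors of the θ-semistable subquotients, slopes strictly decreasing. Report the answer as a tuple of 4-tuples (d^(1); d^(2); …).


Via rank(M_{q-1}∘⋯∘M_p): M ≅ I[1,1], I[1,2], I[1,3], I[4,4]^2.
μ_θ-semistable layers: μ^(1)=4; μ^(2)=1; μ^(3)=0; μ^(4)=-3

((0, 1, 0, 0); (0, 1, 1, 0); (3, 0, 0, 0); (0, 0, 0, 2))


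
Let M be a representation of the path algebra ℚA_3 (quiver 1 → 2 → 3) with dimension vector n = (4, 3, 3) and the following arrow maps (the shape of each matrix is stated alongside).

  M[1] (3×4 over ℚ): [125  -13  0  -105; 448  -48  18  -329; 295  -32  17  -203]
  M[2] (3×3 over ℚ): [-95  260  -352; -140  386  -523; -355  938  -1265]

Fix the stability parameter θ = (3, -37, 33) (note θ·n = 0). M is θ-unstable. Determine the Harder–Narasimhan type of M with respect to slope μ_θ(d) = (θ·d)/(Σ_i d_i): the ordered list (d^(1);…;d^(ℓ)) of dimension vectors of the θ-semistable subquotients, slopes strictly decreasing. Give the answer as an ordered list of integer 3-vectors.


Interval decomposition of M: I[1,1], I[1,2], I[1,3]^2, I[3,3].
HN type (ℓ=3): μ^(1)=33; μ^(2)=3; μ^(3)=-17

((0, 0, 3); (1, 0, 0); (3, 3, 0))


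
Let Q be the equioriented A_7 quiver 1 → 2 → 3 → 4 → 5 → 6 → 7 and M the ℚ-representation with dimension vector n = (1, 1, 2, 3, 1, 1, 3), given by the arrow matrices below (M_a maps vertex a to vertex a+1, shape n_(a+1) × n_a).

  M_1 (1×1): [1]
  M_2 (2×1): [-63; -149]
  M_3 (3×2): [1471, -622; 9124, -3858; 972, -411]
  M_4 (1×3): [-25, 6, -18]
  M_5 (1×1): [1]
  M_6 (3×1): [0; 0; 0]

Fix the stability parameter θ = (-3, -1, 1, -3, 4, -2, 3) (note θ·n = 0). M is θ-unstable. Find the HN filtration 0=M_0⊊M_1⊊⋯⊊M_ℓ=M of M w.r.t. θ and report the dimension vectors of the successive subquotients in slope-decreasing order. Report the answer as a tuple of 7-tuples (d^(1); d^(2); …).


Via rank(M_{q-1}∘⋯∘M_p): M ≅ I[1,6], I[3,4], I[4,4], I[7,7]^3.
μ_θ-semistable layers: μ^(1)=3; μ^(2)=1; μ^(3)=-1; μ^(4)=-3

((0, 0, 0, 0, 0, 0, 3); (0, 0, 0, 0, 1, 1, 0); (0, 1, 2, 2, 0, 0, 0); (1, 0, 0, 1, 0, 0, 0))


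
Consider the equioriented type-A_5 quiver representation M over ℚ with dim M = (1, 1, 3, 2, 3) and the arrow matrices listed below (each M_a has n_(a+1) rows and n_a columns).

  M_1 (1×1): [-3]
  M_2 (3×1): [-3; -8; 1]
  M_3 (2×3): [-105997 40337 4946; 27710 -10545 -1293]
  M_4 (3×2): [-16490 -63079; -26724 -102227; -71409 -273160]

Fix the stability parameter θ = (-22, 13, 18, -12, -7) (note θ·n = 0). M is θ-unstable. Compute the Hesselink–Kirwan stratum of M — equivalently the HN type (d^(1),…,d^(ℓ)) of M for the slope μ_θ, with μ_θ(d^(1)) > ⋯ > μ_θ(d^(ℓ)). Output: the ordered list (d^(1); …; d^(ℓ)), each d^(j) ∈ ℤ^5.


Interval decomposition of M: I[1,5], I[3,3], I[3,5], I[5,5].
HN type (ℓ=5): μ^(1)=18; μ^(2)=3; μ^(3)=-1/3; μ^(4)=-7; μ^(5)=-22

((0, 0, 1, 0, 0); (0, 1, 1, 1, 1); (0, 0, 1, 1, 1); (0, 0, 0, 0, 1); (1, 0, 0, 0, 0))


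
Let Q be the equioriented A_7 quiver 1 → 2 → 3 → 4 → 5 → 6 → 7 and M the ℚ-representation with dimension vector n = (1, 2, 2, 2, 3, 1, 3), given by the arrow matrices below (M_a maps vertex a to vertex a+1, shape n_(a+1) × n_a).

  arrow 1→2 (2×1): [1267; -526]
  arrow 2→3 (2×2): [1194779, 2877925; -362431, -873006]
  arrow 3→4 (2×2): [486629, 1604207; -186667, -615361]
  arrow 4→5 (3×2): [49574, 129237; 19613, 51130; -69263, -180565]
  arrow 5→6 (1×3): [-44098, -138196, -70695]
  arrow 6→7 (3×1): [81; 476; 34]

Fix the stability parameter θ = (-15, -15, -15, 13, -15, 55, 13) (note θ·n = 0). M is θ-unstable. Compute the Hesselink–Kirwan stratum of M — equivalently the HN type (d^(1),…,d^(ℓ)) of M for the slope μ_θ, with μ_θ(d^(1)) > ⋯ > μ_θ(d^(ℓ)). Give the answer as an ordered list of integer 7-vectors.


Interval decomposition of M: I[1,3], I[2,7], I[4,5], I[5,5], I[7,7]^2.
HN type (ℓ=4): μ^(1)=34; μ^(2)=13; μ^(3)=-1; μ^(4)=-15

((0, 0, 0, 0, 0, 1, 1); (0, 0, 0, 0, 0, 0, 2); (0, 0, 0, 2, 2, 0, 0); (1, 2, 2, 0, 1, 0, 0))


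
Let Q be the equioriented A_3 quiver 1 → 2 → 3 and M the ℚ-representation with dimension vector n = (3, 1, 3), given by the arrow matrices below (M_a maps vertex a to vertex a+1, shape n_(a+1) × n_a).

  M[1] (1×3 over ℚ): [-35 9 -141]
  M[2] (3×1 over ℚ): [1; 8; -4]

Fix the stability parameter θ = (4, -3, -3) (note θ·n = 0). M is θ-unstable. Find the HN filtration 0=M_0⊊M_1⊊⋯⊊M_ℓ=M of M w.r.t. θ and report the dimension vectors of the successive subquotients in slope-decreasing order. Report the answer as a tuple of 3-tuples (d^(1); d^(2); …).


Interval decomposition of M: I[1,1]^2, I[1,3], I[3,3]^2.
HN type (ℓ=3): μ^(1)=4; μ^(2)=-2/3; μ^(3)=-3

((2, 0, 0); (1, 1, 1); (0, 0, 2))


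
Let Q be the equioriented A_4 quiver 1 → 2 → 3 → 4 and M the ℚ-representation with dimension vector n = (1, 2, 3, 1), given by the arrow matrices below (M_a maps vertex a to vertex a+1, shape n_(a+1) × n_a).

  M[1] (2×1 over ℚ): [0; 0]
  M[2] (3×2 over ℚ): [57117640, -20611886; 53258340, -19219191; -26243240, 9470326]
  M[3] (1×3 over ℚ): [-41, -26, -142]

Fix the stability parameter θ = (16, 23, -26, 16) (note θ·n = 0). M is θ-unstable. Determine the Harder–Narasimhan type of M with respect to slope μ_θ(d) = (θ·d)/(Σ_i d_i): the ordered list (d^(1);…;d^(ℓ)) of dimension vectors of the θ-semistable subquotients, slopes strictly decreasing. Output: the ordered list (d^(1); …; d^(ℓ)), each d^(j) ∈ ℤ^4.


Interval decomposition of M: I[1,1], I[2,2], I[2,3], I[3,3], I[3,4].
HN type (ℓ=4): μ^(1)=23; μ^(2)=16; μ^(3)=-3/2; μ^(4)=-26

((0, 1, 0, 0); (1, 0, 0, 1); (0, 1, 1, 0); (0, 0, 2, 0))


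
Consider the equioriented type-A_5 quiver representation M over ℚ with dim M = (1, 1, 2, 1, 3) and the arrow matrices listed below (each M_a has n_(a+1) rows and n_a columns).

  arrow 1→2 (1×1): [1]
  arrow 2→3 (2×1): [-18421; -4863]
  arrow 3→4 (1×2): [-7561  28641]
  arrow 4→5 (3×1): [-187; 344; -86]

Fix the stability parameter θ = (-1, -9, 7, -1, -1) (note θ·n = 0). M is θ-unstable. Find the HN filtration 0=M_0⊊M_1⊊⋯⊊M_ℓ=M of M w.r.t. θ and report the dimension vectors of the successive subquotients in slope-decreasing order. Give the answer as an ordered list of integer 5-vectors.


Barcode: M ≅ I[1,5], I[3,3], I[5,5]^2. HN layers by μ_θ (4 steps, strictly decreasing):
  μ^(1)=7; μ^(2)=5/3; μ^(3)=-1; μ^(4)=-5

((0, 0, 1, 0, 0); (0, 0, 1, 1, 1); (0, 0, 0, 0, 2); (1, 1, 0, 0, 0))


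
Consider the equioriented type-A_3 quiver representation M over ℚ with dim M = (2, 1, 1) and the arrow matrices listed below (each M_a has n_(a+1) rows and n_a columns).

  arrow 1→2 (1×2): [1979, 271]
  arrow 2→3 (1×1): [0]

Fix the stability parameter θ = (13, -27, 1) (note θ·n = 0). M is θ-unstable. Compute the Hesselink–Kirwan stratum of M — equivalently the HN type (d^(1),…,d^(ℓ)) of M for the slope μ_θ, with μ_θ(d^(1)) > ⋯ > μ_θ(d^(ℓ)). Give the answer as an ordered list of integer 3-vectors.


Barcode: M ≅ I[1,1], I[1,2], I[3,3]. HN layers by μ_θ (3 steps, strictly decreasing):
  μ^(1)=13; μ^(2)=1; μ^(3)=-7

((1, 0, 0); (0, 0, 1); (1, 1, 0))


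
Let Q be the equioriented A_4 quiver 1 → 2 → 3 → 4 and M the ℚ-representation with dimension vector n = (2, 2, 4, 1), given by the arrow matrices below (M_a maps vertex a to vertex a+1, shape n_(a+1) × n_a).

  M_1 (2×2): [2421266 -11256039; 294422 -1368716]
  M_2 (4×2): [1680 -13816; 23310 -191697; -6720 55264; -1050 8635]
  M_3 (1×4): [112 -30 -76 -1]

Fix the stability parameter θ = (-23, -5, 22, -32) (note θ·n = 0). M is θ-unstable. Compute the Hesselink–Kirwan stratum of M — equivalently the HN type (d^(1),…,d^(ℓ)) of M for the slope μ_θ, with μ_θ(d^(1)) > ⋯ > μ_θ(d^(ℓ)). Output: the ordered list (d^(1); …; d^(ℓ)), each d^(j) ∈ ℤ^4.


Barcode: M ≅ I[1,2], I[1,4], I[3,3]^3. HN layers by μ_θ (3 steps, strictly decreasing):
  μ^(1)=22; μ^(2)=-5; μ^(3)=-23

((0, 0, 3, 0); (0, 2, 1, 1); (2, 0, 0, 0))


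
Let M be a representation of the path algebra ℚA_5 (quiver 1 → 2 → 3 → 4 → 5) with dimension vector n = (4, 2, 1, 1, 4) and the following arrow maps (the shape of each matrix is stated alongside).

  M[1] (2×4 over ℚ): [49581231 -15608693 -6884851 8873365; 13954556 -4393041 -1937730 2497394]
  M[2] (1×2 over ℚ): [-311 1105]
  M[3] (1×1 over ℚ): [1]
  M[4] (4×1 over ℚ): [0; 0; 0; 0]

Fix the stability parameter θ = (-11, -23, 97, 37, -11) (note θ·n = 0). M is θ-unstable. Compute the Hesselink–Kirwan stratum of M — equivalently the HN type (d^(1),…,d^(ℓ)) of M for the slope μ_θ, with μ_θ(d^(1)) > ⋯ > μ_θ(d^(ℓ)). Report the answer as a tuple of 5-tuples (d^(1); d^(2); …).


Interval decomposition of M: I[1,1]^2, I[1,2], I[1,4], I[5,5]^4.
HN type (ℓ=3): μ^(1)=67; μ^(2)=-11; μ^(3)=-17

((0, 0, 1, 1, 0); (2, 0, 0, 0, 4); (2, 2, 0, 0, 0))


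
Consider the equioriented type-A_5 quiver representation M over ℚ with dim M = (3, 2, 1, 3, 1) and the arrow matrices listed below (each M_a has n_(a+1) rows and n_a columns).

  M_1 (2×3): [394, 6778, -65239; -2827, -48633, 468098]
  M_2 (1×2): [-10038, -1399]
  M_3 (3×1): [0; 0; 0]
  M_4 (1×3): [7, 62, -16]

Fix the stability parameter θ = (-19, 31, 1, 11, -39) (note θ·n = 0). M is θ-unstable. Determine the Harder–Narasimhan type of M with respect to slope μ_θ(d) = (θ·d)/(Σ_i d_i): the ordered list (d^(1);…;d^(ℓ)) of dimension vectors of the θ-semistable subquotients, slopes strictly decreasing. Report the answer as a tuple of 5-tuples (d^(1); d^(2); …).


Interval decomposition of M: I[1,1], I[1,2], I[1,3], I[4,4]^2, I[4,5].
HN type (ℓ=5): μ^(1)=31; μ^(2)=16; μ^(3)=11; μ^(4)=-14; μ^(5)=-19

((0, 1, 0, 0, 0); (0, 1, 1, 0, 0); (0, 0, 0, 2, 0); (0, 0, 0, 1, 1); (3, 0, 0, 0, 0))


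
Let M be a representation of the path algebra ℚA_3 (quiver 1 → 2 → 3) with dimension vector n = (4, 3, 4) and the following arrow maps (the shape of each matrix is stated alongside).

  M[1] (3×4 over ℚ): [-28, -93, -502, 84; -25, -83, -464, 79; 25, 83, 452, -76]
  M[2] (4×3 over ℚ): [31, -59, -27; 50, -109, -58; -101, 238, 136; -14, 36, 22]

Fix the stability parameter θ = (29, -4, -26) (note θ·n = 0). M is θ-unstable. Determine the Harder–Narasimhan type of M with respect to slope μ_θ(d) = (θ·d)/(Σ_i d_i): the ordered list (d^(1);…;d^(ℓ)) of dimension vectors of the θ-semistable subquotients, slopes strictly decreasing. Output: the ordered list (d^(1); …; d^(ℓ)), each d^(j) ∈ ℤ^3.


Via rank(M_{q-1}∘⋯∘M_p): M ≅ I[1,1], I[1,3]^3, I[3,3].
μ_θ-semistable layers: μ^(1)=29; μ^(2)=-1/3; μ^(3)=-26

((1, 0, 0); (3, 3, 3); (0, 0, 1))


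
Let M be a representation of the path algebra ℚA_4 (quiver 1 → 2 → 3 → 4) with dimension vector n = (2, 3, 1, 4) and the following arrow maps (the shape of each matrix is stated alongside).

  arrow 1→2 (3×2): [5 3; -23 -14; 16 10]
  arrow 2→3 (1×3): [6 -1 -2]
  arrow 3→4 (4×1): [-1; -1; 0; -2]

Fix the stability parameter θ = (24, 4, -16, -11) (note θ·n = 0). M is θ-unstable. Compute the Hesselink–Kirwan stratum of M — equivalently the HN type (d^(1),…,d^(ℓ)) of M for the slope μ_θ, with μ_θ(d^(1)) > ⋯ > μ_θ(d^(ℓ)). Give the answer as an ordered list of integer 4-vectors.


Barcode: M ≅ I[1,2], I[1,4], I[2,2], I[4,4]^3. HN layers by μ_θ (4 steps, strictly decreasing):
  μ^(1)=14; μ^(2)=4; μ^(3)=1/4; μ^(4)=-11

((1, 1, 0, 0); (0, 1, 0, 0); (1, 1, 1, 1); (0, 0, 0, 3))


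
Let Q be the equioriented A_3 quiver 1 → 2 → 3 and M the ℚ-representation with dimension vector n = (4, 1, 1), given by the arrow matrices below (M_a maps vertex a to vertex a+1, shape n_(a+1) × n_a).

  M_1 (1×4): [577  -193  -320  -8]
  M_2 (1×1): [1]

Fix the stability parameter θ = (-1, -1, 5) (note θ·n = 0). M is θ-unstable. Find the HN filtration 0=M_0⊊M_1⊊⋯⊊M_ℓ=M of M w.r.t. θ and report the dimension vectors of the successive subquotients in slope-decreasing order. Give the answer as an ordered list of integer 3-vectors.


Barcode: M ≅ I[1,1]^3, I[1,3]. HN layers by μ_θ (2 steps, strictly decreasing):
  μ^(1)=5; μ^(2)=-1

((0, 0, 1); (4, 1, 0))


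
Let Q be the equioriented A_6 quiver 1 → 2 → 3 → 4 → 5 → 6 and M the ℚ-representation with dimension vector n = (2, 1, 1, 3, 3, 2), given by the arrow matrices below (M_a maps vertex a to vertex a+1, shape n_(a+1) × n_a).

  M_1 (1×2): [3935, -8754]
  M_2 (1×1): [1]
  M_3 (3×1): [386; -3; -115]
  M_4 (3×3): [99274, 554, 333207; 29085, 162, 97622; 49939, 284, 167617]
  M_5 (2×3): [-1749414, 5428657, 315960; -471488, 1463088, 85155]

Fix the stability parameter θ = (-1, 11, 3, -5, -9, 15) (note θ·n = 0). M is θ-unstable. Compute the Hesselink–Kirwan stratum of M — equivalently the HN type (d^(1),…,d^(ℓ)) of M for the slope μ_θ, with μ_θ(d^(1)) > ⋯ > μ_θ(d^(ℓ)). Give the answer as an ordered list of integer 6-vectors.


Interval decomposition of M: I[1,1], I[1,6], I[4,4], I[4,6], I[5,5].
HN type (ℓ=6): μ^(1)=15; μ^(2)=0; μ^(3)=-1; μ^(4)=-5; μ^(5)=-7; μ^(6)=-9

((0, 0, 0, 0, 0, 2); (0, 1, 1, 1, 1, 0); (2, 0, 0, 0, 0, 0); (0, 0, 0, 1, 0, 0); (0, 0, 0, 1, 1, 0); (0, 0, 0, 0, 1, 0))


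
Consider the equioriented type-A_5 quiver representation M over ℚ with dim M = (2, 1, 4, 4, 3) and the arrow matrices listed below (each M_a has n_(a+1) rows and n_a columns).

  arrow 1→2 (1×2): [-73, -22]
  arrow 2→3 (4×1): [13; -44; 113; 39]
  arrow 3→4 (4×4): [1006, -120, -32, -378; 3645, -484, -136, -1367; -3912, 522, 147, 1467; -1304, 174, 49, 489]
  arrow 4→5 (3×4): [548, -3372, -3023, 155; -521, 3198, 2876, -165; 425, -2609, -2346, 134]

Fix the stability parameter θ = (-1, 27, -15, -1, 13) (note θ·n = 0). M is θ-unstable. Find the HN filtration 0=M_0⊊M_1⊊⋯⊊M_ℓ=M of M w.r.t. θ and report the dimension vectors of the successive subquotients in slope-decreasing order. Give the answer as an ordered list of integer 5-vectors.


Interval decomposition of M: I[1,1], I[1,3], I[3,3], I[3,5]^2, I[4,4], I[4,5].
HN type (ℓ=4): μ^(1)=13; μ^(2)=6; μ^(3)=-1; μ^(4)=-15

((0, 0, 0, 0, 3); (0, 1, 1, 0, 0); (2, 0, 0, 4, 0); (0, 0, 3, 0, 0))


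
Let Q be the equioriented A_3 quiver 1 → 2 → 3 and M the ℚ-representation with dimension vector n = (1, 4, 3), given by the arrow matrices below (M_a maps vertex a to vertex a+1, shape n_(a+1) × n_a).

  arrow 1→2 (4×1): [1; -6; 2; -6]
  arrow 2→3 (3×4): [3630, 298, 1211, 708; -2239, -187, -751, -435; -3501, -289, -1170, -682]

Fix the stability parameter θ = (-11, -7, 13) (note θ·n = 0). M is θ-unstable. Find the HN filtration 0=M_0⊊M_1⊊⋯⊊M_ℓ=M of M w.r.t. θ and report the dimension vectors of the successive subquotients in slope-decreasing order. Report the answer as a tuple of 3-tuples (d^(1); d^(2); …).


Via rank(M_{q-1}∘⋯∘M_p): M ≅ I[1,3], I[2,2], I[2,3]^2.
μ_θ-semistable layers: μ^(1)=13; μ^(2)=-7; μ^(3)=-11

((0, 0, 3); (0, 4, 0); (1, 0, 0))


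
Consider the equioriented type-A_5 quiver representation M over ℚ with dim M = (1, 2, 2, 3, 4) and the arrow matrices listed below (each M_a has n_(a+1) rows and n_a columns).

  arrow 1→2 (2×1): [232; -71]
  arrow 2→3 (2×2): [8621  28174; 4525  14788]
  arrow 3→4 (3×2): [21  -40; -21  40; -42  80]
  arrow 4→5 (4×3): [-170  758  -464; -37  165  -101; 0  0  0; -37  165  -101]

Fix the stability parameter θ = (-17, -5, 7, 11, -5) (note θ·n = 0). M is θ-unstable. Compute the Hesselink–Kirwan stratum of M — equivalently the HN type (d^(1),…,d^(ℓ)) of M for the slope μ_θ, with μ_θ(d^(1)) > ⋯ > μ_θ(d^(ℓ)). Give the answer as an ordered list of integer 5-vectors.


Interval decomposition of M: I[1,4], I[2,3], I[4,5]^2, I[5,5]^2.
HN type (ℓ=5): μ^(1)=11; μ^(2)=7; μ^(3)=3; μ^(4)=-5; μ^(5)=-17

((0, 0, 0, 1, 0); (0, 0, 2, 0, 0); (0, 0, 0, 2, 2); (0, 2, 0, 0, 2); (1, 0, 0, 0, 0))
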